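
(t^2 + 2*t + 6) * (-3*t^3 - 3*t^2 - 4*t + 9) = -3*t^5 - 9*t^4 - 28*t^3 - 17*t^2 - 6*t + 54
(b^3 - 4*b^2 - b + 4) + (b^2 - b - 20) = b^3 - 3*b^2 - 2*b - 16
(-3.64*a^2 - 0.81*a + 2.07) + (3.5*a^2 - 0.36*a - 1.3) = -0.14*a^2 - 1.17*a + 0.77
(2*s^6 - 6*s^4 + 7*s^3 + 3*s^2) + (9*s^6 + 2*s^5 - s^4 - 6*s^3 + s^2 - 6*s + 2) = 11*s^6 + 2*s^5 - 7*s^4 + s^3 + 4*s^2 - 6*s + 2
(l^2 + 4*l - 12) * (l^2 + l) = l^4 + 5*l^3 - 8*l^2 - 12*l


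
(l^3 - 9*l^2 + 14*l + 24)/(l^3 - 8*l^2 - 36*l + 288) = (l^2 - 3*l - 4)/(l^2 - 2*l - 48)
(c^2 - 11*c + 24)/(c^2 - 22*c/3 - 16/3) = 3*(c - 3)/(3*c + 2)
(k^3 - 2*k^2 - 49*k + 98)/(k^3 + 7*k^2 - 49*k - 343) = (k - 2)/(k + 7)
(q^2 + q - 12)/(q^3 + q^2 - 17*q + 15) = (q + 4)/(q^2 + 4*q - 5)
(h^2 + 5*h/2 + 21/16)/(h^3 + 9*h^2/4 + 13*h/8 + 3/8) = (4*h + 7)/(2*(2*h^2 + 3*h + 1))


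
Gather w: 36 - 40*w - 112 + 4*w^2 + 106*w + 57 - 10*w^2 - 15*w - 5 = -6*w^2 + 51*w - 24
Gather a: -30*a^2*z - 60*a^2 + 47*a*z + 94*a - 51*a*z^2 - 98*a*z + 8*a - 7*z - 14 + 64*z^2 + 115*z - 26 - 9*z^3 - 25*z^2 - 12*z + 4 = a^2*(-30*z - 60) + a*(-51*z^2 - 51*z + 102) - 9*z^3 + 39*z^2 + 96*z - 36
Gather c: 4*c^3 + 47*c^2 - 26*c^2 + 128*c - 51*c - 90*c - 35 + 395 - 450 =4*c^3 + 21*c^2 - 13*c - 90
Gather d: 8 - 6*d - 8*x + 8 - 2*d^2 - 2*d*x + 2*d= -2*d^2 + d*(-2*x - 4) - 8*x + 16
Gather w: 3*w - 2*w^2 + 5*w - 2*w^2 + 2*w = -4*w^2 + 10*w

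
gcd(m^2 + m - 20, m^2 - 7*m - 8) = 1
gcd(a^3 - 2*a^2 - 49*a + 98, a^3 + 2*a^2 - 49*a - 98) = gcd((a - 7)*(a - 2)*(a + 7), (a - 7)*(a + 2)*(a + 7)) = a^2 - 49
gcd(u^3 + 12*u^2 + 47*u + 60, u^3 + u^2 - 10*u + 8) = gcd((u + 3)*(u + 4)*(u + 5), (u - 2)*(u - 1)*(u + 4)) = u + 4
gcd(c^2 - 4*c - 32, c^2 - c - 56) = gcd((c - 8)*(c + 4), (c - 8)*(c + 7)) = c - 8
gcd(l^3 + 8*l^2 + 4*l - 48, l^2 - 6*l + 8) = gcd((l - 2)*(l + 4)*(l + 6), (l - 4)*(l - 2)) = l - 2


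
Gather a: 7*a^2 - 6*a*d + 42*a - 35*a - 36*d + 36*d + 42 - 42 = 7*a^2 + a*(7 - 6*d)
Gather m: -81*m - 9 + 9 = -81*m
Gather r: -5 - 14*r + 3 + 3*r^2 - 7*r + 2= 3*r^2 - 21*r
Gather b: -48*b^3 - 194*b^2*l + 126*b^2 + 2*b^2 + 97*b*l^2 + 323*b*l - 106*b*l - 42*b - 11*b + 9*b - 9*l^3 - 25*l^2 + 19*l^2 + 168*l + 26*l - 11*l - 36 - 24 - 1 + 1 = -48*b^3 + b^2*(128 - 194*l) + b*(97*l^2 + 217*l - 44) - 9*l^3 - 6*l^2 + 183*l - 60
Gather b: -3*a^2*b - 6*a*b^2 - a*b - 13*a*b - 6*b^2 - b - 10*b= b^2*(-6*a - 6) + b*(-3*a^2 - 14*a - 11)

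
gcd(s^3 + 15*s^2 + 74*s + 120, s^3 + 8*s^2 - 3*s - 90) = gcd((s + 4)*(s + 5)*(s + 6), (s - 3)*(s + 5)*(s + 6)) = s^2 + 11*s + 30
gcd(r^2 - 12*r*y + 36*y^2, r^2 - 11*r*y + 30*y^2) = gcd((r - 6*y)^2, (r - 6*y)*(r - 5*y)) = -r + 6*y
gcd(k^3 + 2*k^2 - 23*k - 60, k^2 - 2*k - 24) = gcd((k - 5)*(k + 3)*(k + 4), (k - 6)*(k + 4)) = k + 4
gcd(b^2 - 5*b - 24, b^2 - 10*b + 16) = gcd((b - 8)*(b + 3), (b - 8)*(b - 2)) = b - 8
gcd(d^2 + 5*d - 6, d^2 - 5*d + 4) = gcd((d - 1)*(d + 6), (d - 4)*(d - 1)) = d - 1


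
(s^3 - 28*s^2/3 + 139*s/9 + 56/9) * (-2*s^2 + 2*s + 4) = -2*s^5 + 62*s^4/3 - 410*s^3/9 - 170*s^2/9 + 668*s/9 + 224/9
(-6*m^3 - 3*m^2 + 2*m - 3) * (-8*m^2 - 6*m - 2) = 48*m^5 + 60*m^4 + 14*m^3 + 18*m^2 + 14*m + 6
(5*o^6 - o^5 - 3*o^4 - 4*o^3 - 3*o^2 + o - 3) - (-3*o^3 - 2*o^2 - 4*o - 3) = 5*o^6 - o^5 - 3*o^4 - o^3 - o^2 + 5*o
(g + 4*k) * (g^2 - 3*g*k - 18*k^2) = g^3 + g^2*k - 30*g*k^2 - 72*k^3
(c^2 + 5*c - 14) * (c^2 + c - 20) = c^4 + 6*c^3 - 29*c^2 - 114*c + 280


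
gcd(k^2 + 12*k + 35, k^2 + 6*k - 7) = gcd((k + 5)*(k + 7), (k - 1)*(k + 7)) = k + 7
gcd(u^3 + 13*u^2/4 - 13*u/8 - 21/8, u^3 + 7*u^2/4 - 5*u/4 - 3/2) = u^2 - u/4 - 3/4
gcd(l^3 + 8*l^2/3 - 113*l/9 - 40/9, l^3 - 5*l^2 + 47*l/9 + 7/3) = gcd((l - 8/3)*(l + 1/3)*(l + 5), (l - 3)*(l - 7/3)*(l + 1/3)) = l + 1/3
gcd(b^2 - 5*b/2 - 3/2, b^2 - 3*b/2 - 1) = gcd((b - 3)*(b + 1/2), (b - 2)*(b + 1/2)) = b + 1/2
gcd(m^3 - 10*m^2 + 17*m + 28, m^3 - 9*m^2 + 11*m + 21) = m^2 - 6*m - 7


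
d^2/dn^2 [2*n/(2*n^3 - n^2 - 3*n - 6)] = 4*(-n*(-6*n^2 + 2*n + 3)^2 + (-6*n^2 - n*(6*n - 1) + 2*n + 3)*(-2*n^3 + n^2 + 3*n + 6))/(-2*n^3 + n^2 + 3*n + 6)^3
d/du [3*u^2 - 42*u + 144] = 6*u - 42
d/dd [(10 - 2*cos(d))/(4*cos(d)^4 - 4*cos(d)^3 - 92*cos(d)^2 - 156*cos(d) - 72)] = (-3*cos(d)^3 + 25*cos(d)^2 - 17*cos(d) - 213)*sin(d)/(2*(cos(d) - 6)^2*(cos(d) + 1)^3*(cos(d) + 3)^2)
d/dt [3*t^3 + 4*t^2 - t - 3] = 9*t^2 + 8*t - 1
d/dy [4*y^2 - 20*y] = 8*y - 20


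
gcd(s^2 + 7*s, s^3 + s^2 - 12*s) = s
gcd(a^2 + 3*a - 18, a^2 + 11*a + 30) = a + 6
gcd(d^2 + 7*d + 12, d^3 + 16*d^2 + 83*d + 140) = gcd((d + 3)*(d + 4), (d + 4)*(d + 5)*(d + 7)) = d + 4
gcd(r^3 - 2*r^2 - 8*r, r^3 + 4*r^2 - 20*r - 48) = r^2 - 2*r - 8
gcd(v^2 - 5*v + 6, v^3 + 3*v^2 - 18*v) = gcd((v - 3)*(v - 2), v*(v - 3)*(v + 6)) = v - 3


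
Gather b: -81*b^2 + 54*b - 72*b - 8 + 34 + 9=-81*b^2 - 18*b + 35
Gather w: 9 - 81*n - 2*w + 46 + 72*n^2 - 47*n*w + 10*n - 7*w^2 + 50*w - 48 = 72*n^2 - 71*n - 7*w^2 + w*(48 - 47*n) + 7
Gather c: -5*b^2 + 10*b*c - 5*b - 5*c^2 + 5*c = -5*b^2 - 5*b - 5*c^2 + c*(10*b + 5)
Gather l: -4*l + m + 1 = -4*l + m + 1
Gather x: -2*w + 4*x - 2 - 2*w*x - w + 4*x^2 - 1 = -3*w + 4*x^2 + x*(4 - 2*w) - 3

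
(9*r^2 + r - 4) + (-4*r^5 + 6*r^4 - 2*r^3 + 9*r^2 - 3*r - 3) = -4*r^5 + 6*r^4 - 2*r^3 + 18*r^2 - 2*r - 7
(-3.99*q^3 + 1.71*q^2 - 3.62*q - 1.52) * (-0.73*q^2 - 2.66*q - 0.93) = 2.9127*q^5 + 9.3651*q^4 + 1.8047*q^3 + 9.1485*q^2 + 7.4098*q + 1.4136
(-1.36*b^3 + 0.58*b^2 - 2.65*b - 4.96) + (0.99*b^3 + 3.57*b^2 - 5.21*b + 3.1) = -0.37*b^3 + 4.15*b^2 - 7.86*b - 1.86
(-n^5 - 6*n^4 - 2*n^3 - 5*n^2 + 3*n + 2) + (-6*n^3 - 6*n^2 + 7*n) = -n^5 - 6*n^4 - 8*n^3 - 11*n^2 + 10*n + 2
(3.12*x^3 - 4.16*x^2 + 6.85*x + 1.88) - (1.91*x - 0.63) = 3.12*x^3 - 4.16*x^2 + 4.94*x + 2.51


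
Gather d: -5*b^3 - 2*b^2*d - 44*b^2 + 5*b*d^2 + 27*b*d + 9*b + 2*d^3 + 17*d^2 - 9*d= -5*b^3 - 44*b^2 + 9*b + 2*d^3 + d^2*(5*b + 17) + d*(-2*b^2 + 27*b - 9)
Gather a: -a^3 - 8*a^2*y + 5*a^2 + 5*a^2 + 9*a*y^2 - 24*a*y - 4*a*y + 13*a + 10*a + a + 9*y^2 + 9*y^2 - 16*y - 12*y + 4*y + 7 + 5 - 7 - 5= -a^3 + a^2*(10 - 8*y) + a*(9*y^2 - 28*y + 24) + 18*y^2 - 24*y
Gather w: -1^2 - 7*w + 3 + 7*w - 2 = 0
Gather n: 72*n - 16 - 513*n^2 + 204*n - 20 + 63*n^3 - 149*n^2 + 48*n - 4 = 63*n^3 - 662*n^2 + 324*n - 40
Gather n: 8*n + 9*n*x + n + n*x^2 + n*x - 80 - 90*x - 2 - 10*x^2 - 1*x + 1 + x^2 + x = n*(x^2 + 10*x + 9) - 9*x^2 - 90*x - 81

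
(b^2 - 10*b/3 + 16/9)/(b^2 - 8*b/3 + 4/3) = (b - 8/3)/(b - 2)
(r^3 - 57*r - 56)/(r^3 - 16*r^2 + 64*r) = (r^2 + 8*r + 7)/(r*(r - 8))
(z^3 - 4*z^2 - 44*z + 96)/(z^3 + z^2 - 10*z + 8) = (z^2 - 2*z - 48)/(z^2 + 3*z - 4)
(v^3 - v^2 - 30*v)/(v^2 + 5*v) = v - 6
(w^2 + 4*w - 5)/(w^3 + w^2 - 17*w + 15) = 1/(w - 3)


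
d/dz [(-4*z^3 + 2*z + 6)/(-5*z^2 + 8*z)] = 2*(10*z^4 - 32*z^3 + 5*z^2 + 30*z - 24)/(z^2*(25*z^2 - 80*z + 64))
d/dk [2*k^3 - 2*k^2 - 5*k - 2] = 6*k^2 - 4*k - 5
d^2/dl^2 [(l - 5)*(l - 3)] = 2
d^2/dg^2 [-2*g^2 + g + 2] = -4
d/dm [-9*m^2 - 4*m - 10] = -18*m - 4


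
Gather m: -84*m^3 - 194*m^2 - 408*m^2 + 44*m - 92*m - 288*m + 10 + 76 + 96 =-84*m^3 - 602*m^2 - 336*m + 182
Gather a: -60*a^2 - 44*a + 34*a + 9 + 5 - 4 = -60*a^2 - 10*a + 10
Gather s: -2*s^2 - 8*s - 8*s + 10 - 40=-2*s^2 - 16*s - 30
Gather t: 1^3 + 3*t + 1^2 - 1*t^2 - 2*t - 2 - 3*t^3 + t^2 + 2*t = -3*t^3 + 3*t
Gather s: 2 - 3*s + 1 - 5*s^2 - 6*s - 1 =-5*s^2 - 9*s + 2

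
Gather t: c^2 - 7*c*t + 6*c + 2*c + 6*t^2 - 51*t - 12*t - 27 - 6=c^2 + 8*c + 6*t^2 + t*(-7*c - 63) - 33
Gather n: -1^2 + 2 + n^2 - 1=n^2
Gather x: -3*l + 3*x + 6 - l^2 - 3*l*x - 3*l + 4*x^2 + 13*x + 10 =-l^2 - 6*l + 4*x^2 + x*(16 - 3*l) + 16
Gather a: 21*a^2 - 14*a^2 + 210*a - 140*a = 7*a^2 + 70*a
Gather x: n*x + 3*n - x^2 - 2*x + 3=3*n - x^2 + x*(n - 2) + 3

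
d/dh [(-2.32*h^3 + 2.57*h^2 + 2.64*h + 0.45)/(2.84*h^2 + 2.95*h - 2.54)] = (-6.5888*h^4 - 13.688*h^3 + 17.7623*h^2 - 15.6116*h - 8.0331)/(8.0656*h^4 + 16.756*h^3 - 5.7247*h^2 - 14.986*h + 6.4516)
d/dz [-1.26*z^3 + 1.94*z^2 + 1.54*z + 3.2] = -3.78*z^2 + 3.88*z + 1.54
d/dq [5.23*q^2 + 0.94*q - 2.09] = 10.46*q + 0.94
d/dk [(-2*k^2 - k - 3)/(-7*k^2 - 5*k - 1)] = (3*k^2 - 38*k - 14)/(49*k^4 + 70*k^3 + 39*k^2 + 10*k + 1)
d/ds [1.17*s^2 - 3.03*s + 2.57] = 2.34*s - 3.03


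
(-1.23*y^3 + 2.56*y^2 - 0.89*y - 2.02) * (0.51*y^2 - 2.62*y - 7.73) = -0.6273*y^5 + 4.5282*y^4 + 2.3468*y^3 - 18.4872*y^2 + 12.1721*y + 15.6146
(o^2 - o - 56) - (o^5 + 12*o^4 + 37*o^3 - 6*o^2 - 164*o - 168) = -o^5 - 12*o^4 - 37*o^3 + 7*o^2 + 163*o + 112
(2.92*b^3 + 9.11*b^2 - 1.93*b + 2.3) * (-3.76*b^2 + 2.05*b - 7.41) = -10.9792*b^5 - 28.2676*b^4 + 4.2951*b^3 - 80.1096*b^2 + 19.0163*b - 17.043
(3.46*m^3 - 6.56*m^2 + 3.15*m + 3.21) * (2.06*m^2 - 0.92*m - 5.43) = 7.1276*m^5 - 16.6968*m^4 - 6.2636*m^3 + 39.3354*m^2 - 20.0577*m - 17.4303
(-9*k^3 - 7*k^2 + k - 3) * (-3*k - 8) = 27*k^4 + 93*k^3 + 53*k^2 + k + 24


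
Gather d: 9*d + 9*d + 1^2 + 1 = 18*d + 2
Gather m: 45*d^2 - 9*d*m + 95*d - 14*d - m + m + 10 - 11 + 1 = 45*d^2 - 9*d*m + 81*d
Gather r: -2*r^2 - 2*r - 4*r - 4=-2*r^2 - 6*r - 4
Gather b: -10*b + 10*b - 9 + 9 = 0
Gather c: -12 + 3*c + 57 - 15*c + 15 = 60 - 12*c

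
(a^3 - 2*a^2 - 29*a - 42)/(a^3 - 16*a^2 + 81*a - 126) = (a^2 + 5*a + 6)/(a^2 - 9*a + 18)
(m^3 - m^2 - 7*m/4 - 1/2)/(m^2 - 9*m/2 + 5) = (4*m^2 + 4*m + 1)/(2*(2*m - 5))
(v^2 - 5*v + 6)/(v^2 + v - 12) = (v - 2)/(v + 4)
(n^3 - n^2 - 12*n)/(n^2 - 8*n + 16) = n*(n + 3)/(n - 4)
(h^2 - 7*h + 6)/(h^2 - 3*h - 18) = (h - 1)/(h + 3)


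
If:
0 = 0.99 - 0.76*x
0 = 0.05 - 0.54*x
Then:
No Solution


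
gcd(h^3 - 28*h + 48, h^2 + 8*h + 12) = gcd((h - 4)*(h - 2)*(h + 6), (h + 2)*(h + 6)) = h + 6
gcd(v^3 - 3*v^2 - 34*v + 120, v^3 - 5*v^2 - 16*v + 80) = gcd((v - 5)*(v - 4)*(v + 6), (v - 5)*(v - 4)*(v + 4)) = v^2 - 9*v + 20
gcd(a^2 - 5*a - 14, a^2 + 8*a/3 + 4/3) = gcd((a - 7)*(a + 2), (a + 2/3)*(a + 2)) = a + 2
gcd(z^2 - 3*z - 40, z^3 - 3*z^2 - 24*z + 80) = z + 5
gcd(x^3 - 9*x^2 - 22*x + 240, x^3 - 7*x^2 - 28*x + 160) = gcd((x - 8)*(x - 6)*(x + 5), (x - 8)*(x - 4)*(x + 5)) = x^2 - 3*x - 40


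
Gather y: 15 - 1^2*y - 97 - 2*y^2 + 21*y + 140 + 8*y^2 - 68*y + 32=6*y^2 - 48*y + 90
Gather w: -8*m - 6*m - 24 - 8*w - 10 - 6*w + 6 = -14*m - 14*w - 28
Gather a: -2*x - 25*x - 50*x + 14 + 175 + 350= 539 - 77*x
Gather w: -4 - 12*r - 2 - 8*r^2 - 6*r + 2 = -8*r^2 - 18*r - 4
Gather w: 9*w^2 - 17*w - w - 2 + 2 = 9*w^2 - 18*w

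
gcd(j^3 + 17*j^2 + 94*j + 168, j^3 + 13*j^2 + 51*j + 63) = j + 7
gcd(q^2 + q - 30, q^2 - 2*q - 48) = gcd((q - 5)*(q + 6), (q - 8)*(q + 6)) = q + 6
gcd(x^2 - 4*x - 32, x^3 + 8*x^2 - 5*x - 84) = x + 4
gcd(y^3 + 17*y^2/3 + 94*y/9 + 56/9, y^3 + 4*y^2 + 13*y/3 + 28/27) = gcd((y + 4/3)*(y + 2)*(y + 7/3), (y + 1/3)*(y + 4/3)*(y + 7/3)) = y^2 + 11*y/3 + 28/9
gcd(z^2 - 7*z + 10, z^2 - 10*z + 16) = z - 2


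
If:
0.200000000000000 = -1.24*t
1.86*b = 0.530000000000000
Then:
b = 0.28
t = -0.16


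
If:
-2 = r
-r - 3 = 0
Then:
No Solution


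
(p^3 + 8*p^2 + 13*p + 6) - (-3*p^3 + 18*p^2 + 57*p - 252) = 4*p^3 - 10*p^2 - 44*p + 258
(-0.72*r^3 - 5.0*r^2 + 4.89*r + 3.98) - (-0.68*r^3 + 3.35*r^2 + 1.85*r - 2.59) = -0.0399999999999999*r^3 - 8.35*r^2 + 3.04*r + 6.57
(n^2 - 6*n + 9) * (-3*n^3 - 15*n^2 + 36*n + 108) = -3*n^5 + 3*n^4 + 99*n^3 - 243*n^2 - 324*n + 972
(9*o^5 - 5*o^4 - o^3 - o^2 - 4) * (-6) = -54*o^5 + 30*o^4 + 6*o^3 + 6*o^2 + 24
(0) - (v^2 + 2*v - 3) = -v^2 - 2*v + 3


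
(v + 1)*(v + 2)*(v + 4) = v^3 + 7*v^2 + 14*v + 8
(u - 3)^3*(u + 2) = u^4 - 7*u^3 + 9*u^2 + 27*u - 54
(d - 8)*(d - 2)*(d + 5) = d^3 - 5*d^2 - 34*d + 80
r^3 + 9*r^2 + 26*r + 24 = (r + 2)*(r + 3)*(r + 4)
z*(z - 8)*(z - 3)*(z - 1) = z^4 - 12*z^3 + 35*z^2 - 24*z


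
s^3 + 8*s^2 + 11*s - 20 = (s - 1)*(s + 4)*(s + 5)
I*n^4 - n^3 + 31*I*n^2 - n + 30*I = (n - 5*I)*(n + I)*(n + 6*I)*(I*n + 1)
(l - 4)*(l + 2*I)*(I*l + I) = I*l^3 - 2*l^2 - 3*I*l^2 + 6*l - 4*I*l + 8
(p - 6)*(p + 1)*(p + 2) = p^3 - 3*p^2 - 16*p - 12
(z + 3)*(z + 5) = z^2 + 8*z + 15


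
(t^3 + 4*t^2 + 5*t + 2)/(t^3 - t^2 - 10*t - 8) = (t + 1)/(t - 4)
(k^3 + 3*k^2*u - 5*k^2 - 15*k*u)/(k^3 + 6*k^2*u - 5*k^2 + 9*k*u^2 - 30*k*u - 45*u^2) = k/(k + 3*u)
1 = 1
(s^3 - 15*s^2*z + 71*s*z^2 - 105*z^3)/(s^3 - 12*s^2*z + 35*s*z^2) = (s - 3*z)/s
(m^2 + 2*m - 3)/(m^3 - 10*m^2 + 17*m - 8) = (m + 3)/(m^2 - 9*m + 8)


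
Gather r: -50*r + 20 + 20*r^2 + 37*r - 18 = 20*r^2 - 13*r + 2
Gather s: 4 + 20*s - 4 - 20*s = 0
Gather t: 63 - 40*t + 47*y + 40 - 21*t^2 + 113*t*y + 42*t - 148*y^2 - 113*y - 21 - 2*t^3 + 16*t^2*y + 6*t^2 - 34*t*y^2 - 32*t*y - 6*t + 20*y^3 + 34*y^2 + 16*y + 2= -2*t^3 + t^2*(16*y - 15) + t*(-34*y^2 + 81*y - 4) + 20*y^3 - 114*y^2 - 50*y + 84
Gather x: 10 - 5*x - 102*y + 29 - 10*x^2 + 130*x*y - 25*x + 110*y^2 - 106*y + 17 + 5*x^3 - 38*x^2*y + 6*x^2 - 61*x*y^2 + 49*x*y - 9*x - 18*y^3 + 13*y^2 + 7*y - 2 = 5*x^3 + x^2*(-38*y - 4) + x*(-61*y^2 + 179*y - 39) - 18*y^3 + 123*y^2 - 201*y + 54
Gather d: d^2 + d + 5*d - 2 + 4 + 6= d^2 + 6*d + 8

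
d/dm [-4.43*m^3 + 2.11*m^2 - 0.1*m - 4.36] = -13.29*m^2 + 4.22*m - 0.1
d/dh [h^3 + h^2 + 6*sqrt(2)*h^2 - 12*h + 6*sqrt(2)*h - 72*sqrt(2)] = 3*h^2 + 2*h + 12*sqrt(2)*h - 12 + 6*sqrt(2)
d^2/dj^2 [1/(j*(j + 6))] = 2*(j^2 + j*(j + 6) + (j + 6)^2)/(j^3*(j + 6)^3)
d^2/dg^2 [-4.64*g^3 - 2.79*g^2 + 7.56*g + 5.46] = -27.84*g - 5.58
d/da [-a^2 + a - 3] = 1 - 2*a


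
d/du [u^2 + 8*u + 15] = 2*u + 8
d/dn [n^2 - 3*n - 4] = 2*n - 3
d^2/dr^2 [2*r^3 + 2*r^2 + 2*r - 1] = 12*r + 4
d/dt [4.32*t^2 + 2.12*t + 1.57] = 8.64*t + 2.12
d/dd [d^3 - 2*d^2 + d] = 3*d^2 - 4*d + 1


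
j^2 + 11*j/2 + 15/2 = (j + 5/2)*(j + 3)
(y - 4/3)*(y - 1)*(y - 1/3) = y^3 - 8*y^2/3 + 19*y/9 - 4/9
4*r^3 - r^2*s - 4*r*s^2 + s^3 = (-4*r + s)*(-r + s)*(r + s)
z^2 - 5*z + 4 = (z - 4)*(z - 1)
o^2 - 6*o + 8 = (o - 4)*(o - 2)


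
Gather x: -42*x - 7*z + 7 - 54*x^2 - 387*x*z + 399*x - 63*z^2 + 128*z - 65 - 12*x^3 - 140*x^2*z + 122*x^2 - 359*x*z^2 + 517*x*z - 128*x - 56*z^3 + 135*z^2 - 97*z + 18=-12*x^3 + x^2*(68 - 140*z) + x*(-359*z^2 + 130*z + 229) - 56*z^3 + 72*z^2 + 24*z - 40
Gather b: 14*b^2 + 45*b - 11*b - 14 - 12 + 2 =14*b^2 + 34*b - 24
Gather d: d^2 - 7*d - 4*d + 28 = d^2 - 11*d + 28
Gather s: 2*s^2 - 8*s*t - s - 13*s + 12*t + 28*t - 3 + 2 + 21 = 2*s^2 + s*(-8*t - 14) + 40*t + 20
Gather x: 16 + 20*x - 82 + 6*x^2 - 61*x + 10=6*x^2 - 41*x - 56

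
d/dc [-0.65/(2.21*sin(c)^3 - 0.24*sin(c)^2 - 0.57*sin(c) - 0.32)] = (4.3095*sin(c)^2 - 0.312*sin(c) - 0.3705)*cos(c)/(-2.21*sin(c)^3 + 0.24*sin(c)^2 + 0.57*sin(c) + 0.32)^2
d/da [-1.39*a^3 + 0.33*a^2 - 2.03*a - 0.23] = -4.17*a^2 + 0.66*a - 2.03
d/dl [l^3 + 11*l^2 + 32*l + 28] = 3*l^2 + 22*l + 32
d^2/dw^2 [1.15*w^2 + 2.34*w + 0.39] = 2.30000000000000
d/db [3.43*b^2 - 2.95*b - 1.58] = 6.86*b - 2.95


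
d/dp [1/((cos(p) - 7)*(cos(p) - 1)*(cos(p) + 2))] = 3*(cos(p)^2 - 4*cos(p) - 3)*sin(p)/((cos(p) - 7)^2*(cos(p) - 1)^2*(cos(p) + 2)^2)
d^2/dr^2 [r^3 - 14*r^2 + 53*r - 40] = 6*r - 28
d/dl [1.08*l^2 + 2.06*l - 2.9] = 2.16*l + 2.06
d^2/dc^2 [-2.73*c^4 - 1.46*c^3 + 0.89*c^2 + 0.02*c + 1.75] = -32.76*c^2 - 8.76*c + 1.78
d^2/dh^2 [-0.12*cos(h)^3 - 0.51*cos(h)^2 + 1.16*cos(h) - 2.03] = -1.07*cos(h) + 1.02*cos(2*h) + 0.27*cos(3*h)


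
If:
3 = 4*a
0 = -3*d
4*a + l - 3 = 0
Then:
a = 3/4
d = 0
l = 0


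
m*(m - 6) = m^2 - 6*m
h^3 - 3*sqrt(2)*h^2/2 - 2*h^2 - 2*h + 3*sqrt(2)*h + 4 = (h - 2)*(h - 2*sqrt(2))*(h + sqrt(2)/2)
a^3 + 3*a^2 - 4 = (a - 1)*(a + 2)^2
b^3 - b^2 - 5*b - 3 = (b - 3)*(b + 1)^2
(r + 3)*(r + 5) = r^2 + 8*r + 15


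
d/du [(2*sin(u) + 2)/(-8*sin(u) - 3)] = 10*cos(u)/(8*sin(u) + 3)^2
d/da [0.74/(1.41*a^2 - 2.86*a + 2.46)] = (2.1164 - 2.0868*a)/(1.41*a^2 - 2.86*a + 2.46)^2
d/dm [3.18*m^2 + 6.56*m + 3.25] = 6.36*m + 6.56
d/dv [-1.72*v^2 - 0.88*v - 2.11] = -3.44*v - 0.88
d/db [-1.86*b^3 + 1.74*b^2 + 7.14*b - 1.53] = -5.58*b^2 + 3.48*b + 7.14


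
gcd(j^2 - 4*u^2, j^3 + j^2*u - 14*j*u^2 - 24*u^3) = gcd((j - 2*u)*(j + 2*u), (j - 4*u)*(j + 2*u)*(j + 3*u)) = j + 2*u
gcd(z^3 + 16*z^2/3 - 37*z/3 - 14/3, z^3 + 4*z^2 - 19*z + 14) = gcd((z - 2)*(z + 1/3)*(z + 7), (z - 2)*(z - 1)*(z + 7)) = z^2 + 5*z - 14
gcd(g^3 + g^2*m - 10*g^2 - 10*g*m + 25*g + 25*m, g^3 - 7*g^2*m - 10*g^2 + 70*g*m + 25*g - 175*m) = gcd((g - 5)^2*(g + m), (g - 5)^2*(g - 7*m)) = g^2 - 10*g + 25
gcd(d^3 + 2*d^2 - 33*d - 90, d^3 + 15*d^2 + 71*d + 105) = d^2 + 8*d + 15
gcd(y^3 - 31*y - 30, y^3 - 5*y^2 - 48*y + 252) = y - 6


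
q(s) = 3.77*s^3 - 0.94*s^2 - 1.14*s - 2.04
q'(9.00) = 898.05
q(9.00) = 2659.89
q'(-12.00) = 1650.06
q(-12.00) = -6638.28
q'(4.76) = 246.17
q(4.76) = 377.83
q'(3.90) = 163.55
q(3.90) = 202.85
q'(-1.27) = 19.49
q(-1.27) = -9.83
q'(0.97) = 7.68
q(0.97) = -0.59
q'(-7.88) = 715.96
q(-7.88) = -1896.10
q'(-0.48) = 2.37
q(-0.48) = -2.13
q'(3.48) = 129.29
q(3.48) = 141.49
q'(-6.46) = 482.99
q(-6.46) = -1050.24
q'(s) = 11.31*s^2 - 1.88*s - 1.14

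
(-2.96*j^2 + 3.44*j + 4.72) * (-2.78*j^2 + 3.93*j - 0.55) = 8.2288*j^4 - 21.196*j^3 + 2.0256*j^2 + 16.6576*j - 2.596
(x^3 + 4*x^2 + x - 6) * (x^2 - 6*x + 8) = x^5 - 2*x^4 - 15*x^3 + 20*x^2 + 44*x - 48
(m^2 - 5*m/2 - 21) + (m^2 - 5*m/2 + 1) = 2*m^2 - 5*m - 20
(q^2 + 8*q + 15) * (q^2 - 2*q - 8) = q^4 + 6*q^3 - 9*q^2 - 94*q - 120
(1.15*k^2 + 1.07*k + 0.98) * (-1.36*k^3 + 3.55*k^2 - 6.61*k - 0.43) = -1.564*k^5 + 2.6273*k^4 - 5.1358*k^3 - 4.0882*k^2 - 6.9379*k - 0.4214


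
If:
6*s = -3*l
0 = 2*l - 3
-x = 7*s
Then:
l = 3/2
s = -3/4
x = 21/4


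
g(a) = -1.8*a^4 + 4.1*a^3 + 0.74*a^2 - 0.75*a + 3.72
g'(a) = -7.2*a^3 + 12.3*a^2 + 1.48*a - 0.75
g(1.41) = 8.51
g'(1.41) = 5.61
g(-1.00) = -0.69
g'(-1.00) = 17.27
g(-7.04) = -5806.30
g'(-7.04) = 3110.62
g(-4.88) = -1472.30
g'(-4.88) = 1121.69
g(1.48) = 8.89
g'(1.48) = 5.04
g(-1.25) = -6.59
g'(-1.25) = 30.68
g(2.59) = -3.02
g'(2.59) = -39.50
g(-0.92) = 0.55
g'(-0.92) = 13.91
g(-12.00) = -44290.32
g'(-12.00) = 14194.29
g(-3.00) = -243.87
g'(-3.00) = 299.91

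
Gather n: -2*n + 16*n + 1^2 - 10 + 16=14*n + 7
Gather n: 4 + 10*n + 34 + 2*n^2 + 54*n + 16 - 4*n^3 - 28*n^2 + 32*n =-4*n^3 - 26*n^2 + 96*n + 54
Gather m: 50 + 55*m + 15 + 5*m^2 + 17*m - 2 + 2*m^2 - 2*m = 7*m^2 + 70*m + 63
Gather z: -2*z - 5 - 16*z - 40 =-18*z - 45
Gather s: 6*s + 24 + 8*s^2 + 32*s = 8*s^2 + 38*s + 24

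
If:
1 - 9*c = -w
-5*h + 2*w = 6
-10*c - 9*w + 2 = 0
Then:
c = 11/91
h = -106/91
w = 8/91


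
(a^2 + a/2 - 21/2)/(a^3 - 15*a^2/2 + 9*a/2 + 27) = (2*a + 7)/(2*a^2 - 9*a - 18)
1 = 1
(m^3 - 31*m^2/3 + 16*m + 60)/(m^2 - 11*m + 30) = (m^2 - 13*m/3 - 10)/(m - 5)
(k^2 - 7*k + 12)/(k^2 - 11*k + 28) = (k - 3)/(k - 7)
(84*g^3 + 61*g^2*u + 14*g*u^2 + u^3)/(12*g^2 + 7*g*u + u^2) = 7*g + u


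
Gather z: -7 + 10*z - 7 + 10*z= 20*z - 14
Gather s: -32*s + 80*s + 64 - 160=48*s - 96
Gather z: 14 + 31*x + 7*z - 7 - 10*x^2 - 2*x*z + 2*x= -10*x^2 + 33*x + z*(7 - 2*x) + 7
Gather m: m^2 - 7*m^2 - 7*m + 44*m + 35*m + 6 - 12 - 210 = -6*m^2 + 72*m - 216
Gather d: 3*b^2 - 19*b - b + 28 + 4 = 3*b^2 - 20*b + 32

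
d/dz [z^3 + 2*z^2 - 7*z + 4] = 3*z^2 + 4*z - 7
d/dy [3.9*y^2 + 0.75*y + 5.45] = 7.8*y + 0.75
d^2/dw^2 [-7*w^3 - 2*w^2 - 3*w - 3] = -42*w - 4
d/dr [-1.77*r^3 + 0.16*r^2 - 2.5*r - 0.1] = -5.31*r^2 + 0.32*r - 2.5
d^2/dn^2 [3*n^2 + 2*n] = 6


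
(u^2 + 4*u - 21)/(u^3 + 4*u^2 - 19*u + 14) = (u - 3)/(u^2 - 3*u + 2)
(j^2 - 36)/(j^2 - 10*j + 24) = (j + 6)/(j - 4)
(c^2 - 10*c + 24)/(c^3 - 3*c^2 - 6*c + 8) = (c - 6)/(c^2 + c - 2)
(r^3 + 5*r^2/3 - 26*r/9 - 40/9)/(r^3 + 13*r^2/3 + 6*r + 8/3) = (r - 5/3)/(r + 1)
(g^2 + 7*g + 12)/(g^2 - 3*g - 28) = (g + 3)/(g - 7)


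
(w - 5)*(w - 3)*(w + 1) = w^3 - 7*w^2 + 7*w + 15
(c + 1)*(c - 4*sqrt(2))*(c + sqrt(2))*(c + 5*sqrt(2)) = c^4 + c^3 + 2*sqrt(2)*c^3 - 38*c^2 + 2*sqrt(2)*c^2 - 40*sqrt(2)*c - 38*c - 40*sqrt(2)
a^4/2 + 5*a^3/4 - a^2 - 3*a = a*(a/2 + 1)*(a - 3/2)*(a + 2)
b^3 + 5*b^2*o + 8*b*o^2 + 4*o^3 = (b + o)*(b + 2*o)^2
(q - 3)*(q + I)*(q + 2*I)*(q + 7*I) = q^4 - 3*q^3 + 10*I*q^3 - 23*q^2 - 30*I*q^2 + 69*q - 14*I*q + 42*I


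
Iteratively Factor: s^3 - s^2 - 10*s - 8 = (s + 1)*(s^2 - 2*s - 8) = (s - 4)*(s + 1)*(s + 2)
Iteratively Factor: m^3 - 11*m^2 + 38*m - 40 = (m - 4)*(m^2 - 7*m + 10) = (m - 4)*(m - 2)*(m - 5)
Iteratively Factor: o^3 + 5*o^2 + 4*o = (o + 4)*(o^2 + o) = (o + 1)*(o + 4)*(o)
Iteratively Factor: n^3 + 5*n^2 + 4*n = (n + 1)*(n^2 + 4*n) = (n + 1)*(n + 4)*(n)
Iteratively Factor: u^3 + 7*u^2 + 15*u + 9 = (u + 3)*(u^2 + 4*u + 3) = (u + 1)*(u + 3)*(u + 3)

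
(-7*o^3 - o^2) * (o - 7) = -7*o^4 + 48*o^3 + 7*o^2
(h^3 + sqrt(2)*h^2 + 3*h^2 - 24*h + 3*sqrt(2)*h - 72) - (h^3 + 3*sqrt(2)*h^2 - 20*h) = -2*sqrt(2)*h^2 + 3*h^2 - 4*h + 3*sqrt(2)*h - 72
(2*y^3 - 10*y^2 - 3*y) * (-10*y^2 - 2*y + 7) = -20*y^5 + 96*y^4 + 64*y^3 - 64*y^2 - 21*y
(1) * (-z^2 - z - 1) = -z^2 - z - 1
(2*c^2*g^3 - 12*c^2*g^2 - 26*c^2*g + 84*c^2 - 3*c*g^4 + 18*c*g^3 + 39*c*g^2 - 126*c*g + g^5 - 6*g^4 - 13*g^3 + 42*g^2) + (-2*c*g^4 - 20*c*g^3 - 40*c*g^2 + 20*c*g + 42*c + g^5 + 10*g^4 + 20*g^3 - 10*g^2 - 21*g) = 2*c^2*g^3 - 12*c^2*g^2 - 26*c^2*g + 84*c^2 - 5*c*g^4 - 2*c*g^3 - c*g^2 - 106*c*g + 42*c + 2*g^5 + 4*g^4 + 7*g^3 + 32*g^2 - 21*g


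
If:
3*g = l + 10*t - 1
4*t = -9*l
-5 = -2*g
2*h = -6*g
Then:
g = 5/2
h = -15/2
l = -17/43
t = 153/172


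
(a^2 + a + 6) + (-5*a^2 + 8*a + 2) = -4*a^2 + 9*a + 8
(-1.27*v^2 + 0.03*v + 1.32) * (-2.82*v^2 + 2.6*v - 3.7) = 3.5814*v^4 - 3.3866*v^3 + 1.0546*v^2 + 3.321*v - 4.884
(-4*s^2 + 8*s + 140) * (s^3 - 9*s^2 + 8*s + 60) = -4*s^5 + 44*s^4 + 36*s^3 - 1436*s^2 + 1600*s + 8400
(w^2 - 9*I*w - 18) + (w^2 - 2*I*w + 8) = 2*w^2 - 11*I*w - 10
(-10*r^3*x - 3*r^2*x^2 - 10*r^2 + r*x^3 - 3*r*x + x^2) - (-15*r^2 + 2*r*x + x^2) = -10*r^3*x - 3*r^2*x^2 + 5*r^2 + r*x^3 - 5*r*x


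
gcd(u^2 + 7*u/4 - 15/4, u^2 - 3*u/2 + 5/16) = u - 5/4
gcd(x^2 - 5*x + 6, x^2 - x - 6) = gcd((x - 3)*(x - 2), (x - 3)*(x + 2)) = x - 3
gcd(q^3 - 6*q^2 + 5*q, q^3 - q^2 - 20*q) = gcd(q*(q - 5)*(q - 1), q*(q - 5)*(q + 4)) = q^2 - 5*q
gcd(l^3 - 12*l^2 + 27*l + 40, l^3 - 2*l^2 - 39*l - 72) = l - 8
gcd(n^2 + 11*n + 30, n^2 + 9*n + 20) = n + 5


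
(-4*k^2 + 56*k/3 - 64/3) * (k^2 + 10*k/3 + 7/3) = -4*k^4 + 16*k^3/3 + 284*k^2/9 - 248*k/9 - 448/9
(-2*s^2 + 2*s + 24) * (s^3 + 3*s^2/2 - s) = -2*s^5 - s^4 + 29*s^3 + 34*s^2 - 24*s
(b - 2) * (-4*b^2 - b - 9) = -4*b^3 + 7*b^2 - 7*b + 18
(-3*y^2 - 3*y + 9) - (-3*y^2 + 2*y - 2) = 11 - 5*y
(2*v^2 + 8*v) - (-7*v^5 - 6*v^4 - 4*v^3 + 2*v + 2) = 7*v^5 + 6*v^4 + 4*v^3 + 2*v^2 + 6*v - 2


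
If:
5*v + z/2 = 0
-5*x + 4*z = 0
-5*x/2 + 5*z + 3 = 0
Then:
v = 1/10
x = -4/5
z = -1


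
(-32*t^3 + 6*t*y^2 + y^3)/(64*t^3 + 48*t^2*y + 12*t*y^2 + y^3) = (-2*t + y)/(4*t + y)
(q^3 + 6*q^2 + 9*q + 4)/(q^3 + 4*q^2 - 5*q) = (q^3 + 6*q^2 + 9*q + 4)/(q*(q^2 + 4*q - 5))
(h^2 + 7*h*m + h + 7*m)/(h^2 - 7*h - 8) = (h + 7*m)/(h - 8)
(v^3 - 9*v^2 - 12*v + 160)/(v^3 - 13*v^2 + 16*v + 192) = (v^2 - v - 20)/(v^2 - 5*v - 24)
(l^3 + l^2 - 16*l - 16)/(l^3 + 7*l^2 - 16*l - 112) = (l + 1)/(l + 7)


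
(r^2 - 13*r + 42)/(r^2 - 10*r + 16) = (r^2 - 13*r + 42)/(r^2 - 10*r + 16)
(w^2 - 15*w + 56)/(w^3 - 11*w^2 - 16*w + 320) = (w - 7)/(w^2 - 3*w - 40)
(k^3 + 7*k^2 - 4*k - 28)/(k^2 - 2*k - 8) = (k^2 + 5*k - 14)/(k - 4)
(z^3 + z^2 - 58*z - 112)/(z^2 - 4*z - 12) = (z^2 - z - 56)/(z - 6)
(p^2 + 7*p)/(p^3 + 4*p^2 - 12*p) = (p + 7)/(p^2 + 4*p - 12)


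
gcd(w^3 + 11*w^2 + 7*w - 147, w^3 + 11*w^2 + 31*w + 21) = w + 7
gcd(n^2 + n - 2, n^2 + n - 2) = n^2 + n - 2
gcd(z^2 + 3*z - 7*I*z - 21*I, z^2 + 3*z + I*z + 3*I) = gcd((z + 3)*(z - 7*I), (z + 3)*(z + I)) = z + 3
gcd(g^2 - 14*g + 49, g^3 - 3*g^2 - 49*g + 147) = g - 7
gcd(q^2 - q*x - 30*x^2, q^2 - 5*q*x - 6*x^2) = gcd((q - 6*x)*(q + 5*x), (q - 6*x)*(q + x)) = -q + 6*x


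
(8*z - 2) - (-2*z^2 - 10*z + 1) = 2*z^2 + 18*z - 3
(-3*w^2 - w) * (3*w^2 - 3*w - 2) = -9*w^4 + 6*w^3 + 9*w^2 + 2*w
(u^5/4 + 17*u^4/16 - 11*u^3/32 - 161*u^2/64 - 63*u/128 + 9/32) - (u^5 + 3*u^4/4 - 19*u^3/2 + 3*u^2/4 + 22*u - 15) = -3*u^5/4 + 5*u^4/16 + 293*u^3/32 - 209*u^2/64 - 2879*u/128 + 489/32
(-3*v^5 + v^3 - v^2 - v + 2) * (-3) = 9*v^5 - 3*v^3 + 3*v^2 + 3*v - 6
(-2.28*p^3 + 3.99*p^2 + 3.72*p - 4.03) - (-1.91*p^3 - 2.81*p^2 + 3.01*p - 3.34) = -0.37*p^3 + 6.8*p^2 + 0.71*p - 0.69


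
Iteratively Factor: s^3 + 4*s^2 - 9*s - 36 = (s + 4)*(s^2 - 9) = (s + 3)*(s + 4)*(s - 3)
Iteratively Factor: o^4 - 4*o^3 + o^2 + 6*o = (o + 1)*(o^3 - 5*o^2 + 6*o) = (o - 3)*(o + 1)*(o^2 - 2*o) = (o - 3)*(o - 2)*(o + 1)*(o)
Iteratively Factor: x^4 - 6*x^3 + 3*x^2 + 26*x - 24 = (x - 1)*(x^3 - 5*x^2 - 2*x + 24) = (x - 4)*(x - 1)*(x^2 - x - 6) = (x - 4)*(x - 1)*(x + 2)*(x - 3)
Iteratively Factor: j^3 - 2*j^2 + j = (j)*(j^2 - 2*j + 1) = j*(j - 1)*(j - 1)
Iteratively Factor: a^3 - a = (a + 1)*(a^2 - a) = a*(a + 1)*(a - 1)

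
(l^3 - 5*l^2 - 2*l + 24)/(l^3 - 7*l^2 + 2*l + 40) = (l - 3)/(l - 5)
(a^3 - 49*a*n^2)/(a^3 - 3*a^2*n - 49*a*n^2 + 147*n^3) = a/(a - 3*n)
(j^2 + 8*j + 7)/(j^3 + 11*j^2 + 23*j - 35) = (j + 1)/(j^2 + 4*j - 5)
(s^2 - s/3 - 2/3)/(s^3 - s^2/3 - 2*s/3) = 1/s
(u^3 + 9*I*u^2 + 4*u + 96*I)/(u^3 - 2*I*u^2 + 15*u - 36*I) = (u + 8*I)/(u - 3*I)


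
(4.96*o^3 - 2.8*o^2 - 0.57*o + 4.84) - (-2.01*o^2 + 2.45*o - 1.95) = 4.96*o^3 - 0.79*o^2 - 3.02*o + 6.79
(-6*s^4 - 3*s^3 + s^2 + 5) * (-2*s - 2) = 12*s^5 + 18*s^4 + 4*s^3 - 2*s^2 - 10*s - 10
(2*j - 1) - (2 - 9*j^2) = 9*j^2 + 2*j - 3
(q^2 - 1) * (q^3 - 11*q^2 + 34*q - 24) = q^5 - 11*q^4 + 33*q^3 - 13*q^2 - 34*q + 24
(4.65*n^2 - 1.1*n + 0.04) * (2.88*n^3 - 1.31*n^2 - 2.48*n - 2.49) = 13.392*n^5 - 9.2595*n^4 - 9.9758*n^3 - 8.9029*n^2 + 2.6398*n - 0.0996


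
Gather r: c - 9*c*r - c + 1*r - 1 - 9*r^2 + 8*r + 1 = -9*r^2 + r*(9 - 9*c)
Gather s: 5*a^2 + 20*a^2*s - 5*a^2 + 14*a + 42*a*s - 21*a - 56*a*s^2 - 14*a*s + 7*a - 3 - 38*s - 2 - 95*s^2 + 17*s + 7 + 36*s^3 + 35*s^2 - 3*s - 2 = 36*s^3 + s^2*(-56*a - 60) + s*(20*a^2 + 28*a - 24)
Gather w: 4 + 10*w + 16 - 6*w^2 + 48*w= -6*w^2 + 58*w + 20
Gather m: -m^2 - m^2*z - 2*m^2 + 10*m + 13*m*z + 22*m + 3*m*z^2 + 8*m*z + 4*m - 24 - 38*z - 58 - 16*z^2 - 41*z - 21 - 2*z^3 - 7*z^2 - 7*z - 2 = m^2*(-z - 3) + m*(3*z^2 + 21*z + 36) - 2*z^3 - 23*z^2 - 86*z - 105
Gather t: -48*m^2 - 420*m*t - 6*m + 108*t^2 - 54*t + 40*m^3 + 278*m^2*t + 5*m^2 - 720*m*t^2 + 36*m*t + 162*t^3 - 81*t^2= 40*m^3 - 43*m^2 - 6*m + 162*t^3 + t^2*(27 - 720*m) + t*(278*m^2 - 384*m - 54)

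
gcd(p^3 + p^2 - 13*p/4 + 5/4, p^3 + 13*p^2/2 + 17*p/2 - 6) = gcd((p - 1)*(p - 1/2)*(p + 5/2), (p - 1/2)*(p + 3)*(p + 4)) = p - 1/2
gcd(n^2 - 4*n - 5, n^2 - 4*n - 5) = n^2 - 4*n - 5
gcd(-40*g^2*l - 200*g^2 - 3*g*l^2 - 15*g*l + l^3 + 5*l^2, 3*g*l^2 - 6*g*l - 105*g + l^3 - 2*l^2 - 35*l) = l + 5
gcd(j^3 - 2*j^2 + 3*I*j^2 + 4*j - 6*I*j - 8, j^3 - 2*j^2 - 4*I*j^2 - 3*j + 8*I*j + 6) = j^2 + j*(-2 - I) + 2*I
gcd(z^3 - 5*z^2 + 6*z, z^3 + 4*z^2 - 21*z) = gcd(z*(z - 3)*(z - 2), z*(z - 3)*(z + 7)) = z^2 - 3*z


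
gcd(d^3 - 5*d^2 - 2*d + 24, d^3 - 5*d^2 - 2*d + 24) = d^3 - 5*d^2 - 2*d + 24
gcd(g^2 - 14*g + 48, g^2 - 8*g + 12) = g - 6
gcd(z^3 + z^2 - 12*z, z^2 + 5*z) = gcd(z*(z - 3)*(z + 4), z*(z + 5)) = z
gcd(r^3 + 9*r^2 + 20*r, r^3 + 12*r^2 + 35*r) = r^2 + 5*r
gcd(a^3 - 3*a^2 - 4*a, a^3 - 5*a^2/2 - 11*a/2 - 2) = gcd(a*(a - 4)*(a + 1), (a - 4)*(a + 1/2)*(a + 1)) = a^2 - 3*a - 4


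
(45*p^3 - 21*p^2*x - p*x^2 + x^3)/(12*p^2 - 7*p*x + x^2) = (-15*p^2 + 2*p*x + x^2)/(-4*p + x)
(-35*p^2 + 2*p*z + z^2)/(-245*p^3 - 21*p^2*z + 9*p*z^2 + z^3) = 1/(7*p + z)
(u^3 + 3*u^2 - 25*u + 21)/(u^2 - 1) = (u^2 + 4*u - 21)/(u + 1)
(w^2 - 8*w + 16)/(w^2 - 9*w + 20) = (w - 4)/(w - 5)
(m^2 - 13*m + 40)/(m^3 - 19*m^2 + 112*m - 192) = (m - 5)/(m^2 - 11*m + 24)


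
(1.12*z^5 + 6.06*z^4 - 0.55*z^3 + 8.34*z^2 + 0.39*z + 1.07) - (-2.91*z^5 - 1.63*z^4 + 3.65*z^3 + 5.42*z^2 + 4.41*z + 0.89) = 4.03*z^5 + 7.69*z^4 - 4.2*z^3 + 2.92*z^2 - 4.02*z + 0.18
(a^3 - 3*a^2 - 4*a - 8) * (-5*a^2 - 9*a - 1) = -5*a^5 + 6*a^4 + 46*a^3 + 79*a^2 + 76*a + 8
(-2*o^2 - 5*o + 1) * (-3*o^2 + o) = 6*o^4 + 13*o^3 - 8*o^2 + o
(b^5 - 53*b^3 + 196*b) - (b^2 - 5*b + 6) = b^5 - 53*b^3 - b^2 + 201*b - 6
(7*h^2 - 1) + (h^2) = 8*h^2 - 1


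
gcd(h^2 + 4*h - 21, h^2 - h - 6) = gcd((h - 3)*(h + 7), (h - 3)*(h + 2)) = h - 3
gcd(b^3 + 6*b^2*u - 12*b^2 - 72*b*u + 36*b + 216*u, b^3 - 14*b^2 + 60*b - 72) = b^2 - 12*b + 36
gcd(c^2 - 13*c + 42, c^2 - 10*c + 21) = c - 7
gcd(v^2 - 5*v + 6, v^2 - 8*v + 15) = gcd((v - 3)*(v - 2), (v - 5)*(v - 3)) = v - 3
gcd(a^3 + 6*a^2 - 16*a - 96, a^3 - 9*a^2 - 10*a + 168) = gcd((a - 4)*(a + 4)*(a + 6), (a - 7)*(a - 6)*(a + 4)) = a + 4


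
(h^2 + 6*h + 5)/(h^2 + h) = (h + 5)/h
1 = 1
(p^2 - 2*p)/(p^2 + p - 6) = p/(p + 3)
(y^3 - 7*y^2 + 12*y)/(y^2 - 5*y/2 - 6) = 2*y*(y - 3)/(2*y + 3)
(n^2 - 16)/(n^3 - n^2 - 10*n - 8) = (n + 4)/(n^2 + 3*n + 2)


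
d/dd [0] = 0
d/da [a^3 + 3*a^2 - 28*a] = 3*a^2 + 6*a - 28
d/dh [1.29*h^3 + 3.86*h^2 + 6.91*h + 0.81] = 3.87*h^2 + 7.72*h + 6.91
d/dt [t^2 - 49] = 2*t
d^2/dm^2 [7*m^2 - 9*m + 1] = 14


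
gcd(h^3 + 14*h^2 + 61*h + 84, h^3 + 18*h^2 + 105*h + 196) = h^2 + 11*h + 28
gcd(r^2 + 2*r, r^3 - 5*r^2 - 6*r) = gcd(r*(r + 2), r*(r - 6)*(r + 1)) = r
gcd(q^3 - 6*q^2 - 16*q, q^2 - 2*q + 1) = 1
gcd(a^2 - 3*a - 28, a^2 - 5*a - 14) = a - 7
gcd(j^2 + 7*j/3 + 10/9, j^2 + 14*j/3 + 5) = j + 5/3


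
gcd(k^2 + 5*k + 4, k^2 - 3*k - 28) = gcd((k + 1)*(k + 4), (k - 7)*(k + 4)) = k + 4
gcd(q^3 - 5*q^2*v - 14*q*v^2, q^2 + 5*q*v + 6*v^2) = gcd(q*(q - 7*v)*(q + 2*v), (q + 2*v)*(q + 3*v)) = q + 2*v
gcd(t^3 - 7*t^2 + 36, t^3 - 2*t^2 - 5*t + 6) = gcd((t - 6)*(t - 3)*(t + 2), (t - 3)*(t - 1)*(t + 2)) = t^2 - t - 6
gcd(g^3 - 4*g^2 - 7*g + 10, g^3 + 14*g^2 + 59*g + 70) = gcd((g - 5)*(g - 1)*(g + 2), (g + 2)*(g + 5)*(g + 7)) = g + 2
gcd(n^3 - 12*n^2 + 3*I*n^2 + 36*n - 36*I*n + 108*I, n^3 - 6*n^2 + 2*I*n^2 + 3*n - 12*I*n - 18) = n^2 + n*(-6 + 3*I) - 18*I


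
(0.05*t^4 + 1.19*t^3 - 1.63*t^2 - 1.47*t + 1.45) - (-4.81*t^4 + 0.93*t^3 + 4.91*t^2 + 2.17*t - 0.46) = 4.86*t^4 + 0.26*t^3 - 6.54*t^2 - 3.64*t + 1.91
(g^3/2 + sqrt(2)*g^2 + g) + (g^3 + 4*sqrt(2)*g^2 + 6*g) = 3*g^3/2 + 5*sqrt(2)*g^2 + 7*g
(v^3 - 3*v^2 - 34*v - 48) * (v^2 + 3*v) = v^5 - 43*v^3 - 150*v^2 - 144*v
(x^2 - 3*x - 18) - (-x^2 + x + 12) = 2*x^2 - 4*x - 30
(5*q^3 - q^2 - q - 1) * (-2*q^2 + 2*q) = -10*q^5 + 12*q^4 - 2*q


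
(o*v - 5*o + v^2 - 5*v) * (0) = 0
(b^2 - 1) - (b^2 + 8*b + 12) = -8*b - 13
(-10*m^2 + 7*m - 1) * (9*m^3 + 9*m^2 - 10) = -90*m^5 - 27*m^4 + 54*m^3 + 91*m^2 - 70*m + 10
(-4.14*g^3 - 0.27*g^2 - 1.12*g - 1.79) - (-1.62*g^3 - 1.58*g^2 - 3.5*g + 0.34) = -2.52*g^3 + 1.31*g^2 + 2.38*g - 2.13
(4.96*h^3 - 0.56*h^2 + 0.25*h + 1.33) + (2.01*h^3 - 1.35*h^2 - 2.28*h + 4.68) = 6.97*h^3 - 1.91*h^2 - 2.03*h + 6.01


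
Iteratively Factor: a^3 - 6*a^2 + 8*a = (a)*(a^2 - 6*a + 8) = a*(a - 4)*(a - 2)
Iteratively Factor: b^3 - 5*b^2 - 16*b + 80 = (b - 5)*(b^2 - 16) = (b - 5)*(b + 4)*(b - 4)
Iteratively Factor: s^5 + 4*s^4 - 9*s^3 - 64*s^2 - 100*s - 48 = (s + 1)*(s^4 + 3*s^3 - 12*s^2 - 52*s - 48) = (s + 1)*(s + 2)*(s^3 + s^2 - 14*s - 24) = (s + 1)*(s + 2)^2*(s^2 - s - 12) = (s - 4)*(s + 1)*(s + 2)^2*(s + 3)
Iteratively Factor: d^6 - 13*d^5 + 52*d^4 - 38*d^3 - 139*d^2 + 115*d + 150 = (d - 3)*(d^5 - 10*d^4 + 22*d^3 + 28*d^2 - 55*d - 50) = (d - 3)*(d + 1)*(d^4 - 11*d^3 + 33*d^2 - 5*d - 50) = (d - 3)*(d - 2)*(d + 1)*(d^3 - 9*d^2 + 15*d + 25) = (d - 5)*(d - 3)*(d - 2)*(d + 1)*(d^2 - 4*d - 5) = (d - 5)^2*(d - 3)*(d - 2)*(d + 1)*(d + 1)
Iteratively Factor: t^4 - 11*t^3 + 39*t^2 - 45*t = (t - 3)*(t^3 - 8*t^2 + 15*t) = t*(t - 3)*(t^2 - 8*t + 15) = t*(t - 5)*(t - 3)*(t - 3)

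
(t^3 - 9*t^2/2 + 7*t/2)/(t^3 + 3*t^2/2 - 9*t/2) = (2*t^2 - 9*t + 7)/(2*t^2 + 3*t - 9)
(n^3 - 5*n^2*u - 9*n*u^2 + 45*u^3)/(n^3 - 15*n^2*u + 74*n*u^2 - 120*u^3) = (n^2 - 9*u^2)/(n^2 - 10*n*u + 24*u^2)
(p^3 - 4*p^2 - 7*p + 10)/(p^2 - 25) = (p^2 + p - 2)/(p + 5)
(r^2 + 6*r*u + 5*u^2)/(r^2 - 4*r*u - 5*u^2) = (r + 5*u)/(r - 5*u)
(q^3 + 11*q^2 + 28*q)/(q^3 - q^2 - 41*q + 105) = q*(q + 4)/(q^2 - 8*q + 15)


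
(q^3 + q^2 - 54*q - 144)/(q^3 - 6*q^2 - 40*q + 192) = (q + 3)/(q - 4)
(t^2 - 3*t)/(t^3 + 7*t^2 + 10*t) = (t - 3)/(t^2 + 7*t + 10)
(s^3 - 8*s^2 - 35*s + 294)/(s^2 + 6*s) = s - 14 + 49/s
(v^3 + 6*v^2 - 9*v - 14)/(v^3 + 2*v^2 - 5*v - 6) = (v + 7)/(v + 3)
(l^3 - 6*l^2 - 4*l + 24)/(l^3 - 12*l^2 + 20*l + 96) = (l - 2)/(l - 8)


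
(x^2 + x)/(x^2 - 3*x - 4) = x/(x - 4)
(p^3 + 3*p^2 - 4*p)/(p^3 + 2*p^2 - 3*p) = (p + 4)/(p + 3)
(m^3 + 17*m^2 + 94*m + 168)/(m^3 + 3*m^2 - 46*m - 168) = (m + 7)/(m - 7)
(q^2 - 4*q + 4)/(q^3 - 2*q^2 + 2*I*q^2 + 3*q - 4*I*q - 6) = (q - 2)/(q^2 + 2*I*q + 3)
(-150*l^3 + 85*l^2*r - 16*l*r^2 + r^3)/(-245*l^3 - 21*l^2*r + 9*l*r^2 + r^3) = (30*l^2 - 11*l*r + r^2)/(49*l^2 + 14*l*r + r^2)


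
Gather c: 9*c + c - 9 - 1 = 10*c - 10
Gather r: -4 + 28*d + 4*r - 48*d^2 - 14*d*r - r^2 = -48*d^2 + 28*d - r^2 + r*(4 - 14*d) - 4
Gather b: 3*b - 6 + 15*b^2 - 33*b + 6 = 15*b^2 - 30*b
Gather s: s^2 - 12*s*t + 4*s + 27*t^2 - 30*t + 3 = s^2 + s*(4 - 12*t) + 27*t^2 - 30*t + 3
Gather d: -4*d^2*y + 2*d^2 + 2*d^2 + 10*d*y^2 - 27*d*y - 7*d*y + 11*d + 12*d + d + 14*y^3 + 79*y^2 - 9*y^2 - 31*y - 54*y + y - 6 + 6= d^2*(4 - 4*y) + d*(10*y^2 - 34*y + 24) + 14*y^3 + 70*y^2 - 84*y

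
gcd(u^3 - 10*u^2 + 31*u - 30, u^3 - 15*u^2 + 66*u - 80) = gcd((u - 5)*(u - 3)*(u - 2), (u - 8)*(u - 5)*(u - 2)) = u^2 - 7*u + 10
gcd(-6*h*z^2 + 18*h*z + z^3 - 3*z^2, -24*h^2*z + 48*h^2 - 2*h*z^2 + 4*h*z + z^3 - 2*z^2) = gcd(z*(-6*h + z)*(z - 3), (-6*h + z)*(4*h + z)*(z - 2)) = -6*h + z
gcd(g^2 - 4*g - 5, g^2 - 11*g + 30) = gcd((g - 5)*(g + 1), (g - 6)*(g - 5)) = g - 5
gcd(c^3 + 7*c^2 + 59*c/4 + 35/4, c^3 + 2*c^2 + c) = c + 1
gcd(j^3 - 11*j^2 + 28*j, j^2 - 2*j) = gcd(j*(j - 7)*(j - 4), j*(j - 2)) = j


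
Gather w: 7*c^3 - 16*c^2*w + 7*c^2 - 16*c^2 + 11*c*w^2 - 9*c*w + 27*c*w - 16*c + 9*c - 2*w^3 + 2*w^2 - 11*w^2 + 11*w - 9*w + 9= 7*c^3 - 9*c^2 - 7*c - 2*w^3 + w^2*(11*c - 9) + w*(-16*c^2 + 18*c + 2) + 9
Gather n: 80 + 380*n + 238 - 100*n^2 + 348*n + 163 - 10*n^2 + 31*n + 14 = -110*n^2 + 759*n + 495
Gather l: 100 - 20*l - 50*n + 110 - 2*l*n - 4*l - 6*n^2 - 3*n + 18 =l*(-2*n - 24) - 6*n^2 - 53*n + 228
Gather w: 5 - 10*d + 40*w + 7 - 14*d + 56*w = -24*d + 96*w + 12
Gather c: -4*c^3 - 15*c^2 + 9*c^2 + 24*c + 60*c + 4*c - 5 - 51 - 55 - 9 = -4*c^3 - 6*c^2 + 88*c - 120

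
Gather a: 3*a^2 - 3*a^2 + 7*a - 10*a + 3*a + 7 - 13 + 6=0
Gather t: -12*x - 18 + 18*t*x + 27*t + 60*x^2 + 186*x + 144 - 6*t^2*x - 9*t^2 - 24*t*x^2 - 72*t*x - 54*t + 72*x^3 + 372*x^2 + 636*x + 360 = t^2*(-6*x - 9) + t*(-24*x^2 - 54*x - 27) + 72*x^3 + 432*x^2 + 810*x + 486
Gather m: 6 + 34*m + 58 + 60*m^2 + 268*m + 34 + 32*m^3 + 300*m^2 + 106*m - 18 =32*m^3 + 360*m^2 + 408*m + 80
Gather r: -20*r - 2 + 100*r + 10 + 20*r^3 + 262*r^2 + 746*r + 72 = 20*r^3 + 262*r^2 + 826*r + 80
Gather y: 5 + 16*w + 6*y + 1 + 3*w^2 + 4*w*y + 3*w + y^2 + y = 3*w^2 + 19*w + y^2 + y*(4*w + 7) + 6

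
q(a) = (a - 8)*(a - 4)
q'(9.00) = 6.00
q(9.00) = 5.00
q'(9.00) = 6.00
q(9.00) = 5.00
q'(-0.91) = -13.82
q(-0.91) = 43.75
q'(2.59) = -6.82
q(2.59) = 7.63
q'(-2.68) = -17.36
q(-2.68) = 71.34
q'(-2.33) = -16.66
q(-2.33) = 65.39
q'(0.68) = -10.64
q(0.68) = 24.30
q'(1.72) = -8.56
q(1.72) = 14.32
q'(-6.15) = -24.30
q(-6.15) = 143.62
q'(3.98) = -4.04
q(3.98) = 0.08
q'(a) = 2*a - 12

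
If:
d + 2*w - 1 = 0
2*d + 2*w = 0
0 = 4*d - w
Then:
No Solution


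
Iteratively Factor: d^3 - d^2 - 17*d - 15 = (d + 3)*(d^2 - 4*d - 5) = (d - 5)*(d + 3)*(d + 1)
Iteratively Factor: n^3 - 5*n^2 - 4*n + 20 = (n + 2)*(n^2 - 7*n + 10) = (n - 5)*(n + 2)*(n - 2)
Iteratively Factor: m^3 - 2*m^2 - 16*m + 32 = (m - 4)*(m^2 + 2*m - 8) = (m - 4)*(m + 4)*(m - 2)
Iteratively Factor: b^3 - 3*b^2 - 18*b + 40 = (b - 5)*(b^2 + 2*b - 8) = (b - 5)*(b + 4)*(b - 2)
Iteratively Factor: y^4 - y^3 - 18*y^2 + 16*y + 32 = (y + 4)*(y^3 - 5*y^2 + 2*y + 8) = (y - 4)*(y + 4)*(y^2 - y - 2) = (y - 4)*(y + 1)*(y + 4)*(y - 2)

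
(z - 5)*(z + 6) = z^2 + z - 30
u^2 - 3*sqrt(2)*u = u*(u - 3*sqrt(2))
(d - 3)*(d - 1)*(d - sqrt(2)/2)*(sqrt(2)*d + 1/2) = sqrt(2)*d^4 - 4*sqrt(2)*d^3 - d^3/2 + 2*d^2 + 11*sqrt(2)*d^2/4 - 3*d/2 + sqrt(2)*d - 3*sqrt(2)/4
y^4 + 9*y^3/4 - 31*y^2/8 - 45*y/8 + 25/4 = (y - 5/4)*(y - 1)*(y + 2)*(y + 5/2)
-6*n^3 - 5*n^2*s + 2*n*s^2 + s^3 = (-2*n + s)*(n + s)*(3*n + s)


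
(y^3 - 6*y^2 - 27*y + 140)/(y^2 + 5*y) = y - 11 + 28/y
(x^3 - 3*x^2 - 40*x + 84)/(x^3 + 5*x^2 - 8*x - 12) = (x - 7)/(x + 1)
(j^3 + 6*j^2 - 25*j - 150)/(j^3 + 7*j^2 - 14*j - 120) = (j - 5)/(j - 4)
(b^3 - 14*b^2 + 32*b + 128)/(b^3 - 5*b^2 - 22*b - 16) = (b - 8)/(b + 1)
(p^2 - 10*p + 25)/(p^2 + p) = (p^2 - 10*p + 25)/(p*(p + 1))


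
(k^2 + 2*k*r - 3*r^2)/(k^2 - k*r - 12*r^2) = (-k + r)/(-k + 4*r)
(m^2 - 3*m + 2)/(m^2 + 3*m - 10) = (m - 1)/(m + 5)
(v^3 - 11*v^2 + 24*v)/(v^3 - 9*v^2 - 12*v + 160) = v*(v - 3)/(v^2 - v - 20)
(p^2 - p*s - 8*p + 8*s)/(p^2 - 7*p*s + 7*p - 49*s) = (p^2 - p*s - 8*p + 8*s)/(p^2 - 7*p*s + 7*p - 49*s)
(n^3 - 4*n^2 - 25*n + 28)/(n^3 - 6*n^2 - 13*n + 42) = (n^2 + 3*n - 4)/(n^2 + n - 6)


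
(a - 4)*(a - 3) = a^2 - 7*a + 12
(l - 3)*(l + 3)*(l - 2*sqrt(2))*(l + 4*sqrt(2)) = l^4 + 2*sqrt(2)*l^3 - 25*l^2 - 18*sqrt(2)*l + 144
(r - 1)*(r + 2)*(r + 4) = r^3 + 5*r^2 + 2*r - 8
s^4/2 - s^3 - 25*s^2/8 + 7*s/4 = s*(s/2 + 1)*(s - 7/2)*(s - 1/2)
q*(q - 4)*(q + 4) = q^3 - 16*q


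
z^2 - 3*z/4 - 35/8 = (z - 5/2)*(z + 7/4)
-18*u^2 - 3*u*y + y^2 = (-6*u + y)*(3*u + y)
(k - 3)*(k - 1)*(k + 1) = k^3 - 3*k^2 - k + 3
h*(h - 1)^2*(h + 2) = h^4 - 3*h^2 + 2*h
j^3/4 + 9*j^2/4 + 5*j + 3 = (j/4 + 1/4)*(j + 2)*(j + 6)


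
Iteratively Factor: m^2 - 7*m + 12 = (m - 3)*(m - 4)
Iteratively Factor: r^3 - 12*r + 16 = (r + 4)*(r^2 - 4*r + 4) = (r - 2)*(r + 4)*(r - 2)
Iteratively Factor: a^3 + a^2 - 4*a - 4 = (a - 2)*(a^2 + 3*a + 2) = (a - 2)*(a + 2)*(a + 1)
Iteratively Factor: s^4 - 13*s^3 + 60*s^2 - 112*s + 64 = (s - 4)*(s^3 - 9*s^2 + 24*s - 16) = (s - 4)^2*(s^2 - 5*s + 4) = (s - 4)^2*(s - 1)*(s - 4)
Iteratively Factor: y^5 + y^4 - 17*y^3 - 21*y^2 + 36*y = (y)*(y^4 + y^3 - 17*y^2 - 21*y + 36) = y*(y + 3)*(y^3 - 2*y^2 - 11*y + 12) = y*(y - 1)*(y + 3)*(y^2 - y - 12) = y*(y - 4)*(y - 1)*(y + 3)*(y + 3)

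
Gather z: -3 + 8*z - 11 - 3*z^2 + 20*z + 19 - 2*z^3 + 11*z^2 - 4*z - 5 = -2*z^3 + 8*z^2 + 24*z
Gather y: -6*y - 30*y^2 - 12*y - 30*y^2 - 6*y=-60*y^2 - 24*y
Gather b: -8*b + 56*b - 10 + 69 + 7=48*b + 66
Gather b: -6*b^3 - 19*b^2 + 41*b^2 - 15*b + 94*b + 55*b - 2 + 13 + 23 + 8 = -6*b^3 + 22*b^2 + 134*b + 42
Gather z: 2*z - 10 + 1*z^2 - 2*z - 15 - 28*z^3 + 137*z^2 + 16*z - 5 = -28*z^3 + 138*z^2 + 16*z - 30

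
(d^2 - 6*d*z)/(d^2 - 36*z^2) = d/(d + 6*z)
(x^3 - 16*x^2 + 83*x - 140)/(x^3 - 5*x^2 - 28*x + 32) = (x^3 - 16*x^2 + 83*x - 140)/(x^3 - 5*x^2 - 28*x + 32)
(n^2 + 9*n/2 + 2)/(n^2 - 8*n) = (n^2 + 9*n/2 + 2)/(n*(n - 8))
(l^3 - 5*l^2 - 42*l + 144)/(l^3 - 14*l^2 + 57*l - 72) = (l + 6)/(l - 3)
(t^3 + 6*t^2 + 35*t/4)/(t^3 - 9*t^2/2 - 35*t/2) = (t + 7/2)/(t - 7)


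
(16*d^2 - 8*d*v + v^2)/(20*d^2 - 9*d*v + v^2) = (-4*d + v)/(-5*d + v)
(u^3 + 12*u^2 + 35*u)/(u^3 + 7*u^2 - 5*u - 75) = u*(u + 7)/(u^2 + 2*u - 15)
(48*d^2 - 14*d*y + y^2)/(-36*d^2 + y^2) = (-8*d + y)/(6*d + y)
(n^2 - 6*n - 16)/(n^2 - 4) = (n - 8)/(n - 2)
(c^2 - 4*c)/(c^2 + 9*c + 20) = c*(c - 4)/(c^2 + 9*c + 20)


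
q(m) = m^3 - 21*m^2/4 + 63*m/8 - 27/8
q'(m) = 3*m^2 - 21*m/2 + 63/8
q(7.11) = 146.64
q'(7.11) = 84.88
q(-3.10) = -108.03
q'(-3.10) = 69.26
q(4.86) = 25.69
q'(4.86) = 27.70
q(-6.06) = -466.44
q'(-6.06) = 181.68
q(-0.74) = -12.48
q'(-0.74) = 17.29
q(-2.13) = -53.63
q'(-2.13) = 43.85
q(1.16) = 0.26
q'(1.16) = -0.27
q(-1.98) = -47.31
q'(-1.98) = 40.43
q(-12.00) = -2581.88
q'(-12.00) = 565.88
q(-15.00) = -4677.75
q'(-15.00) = 840.38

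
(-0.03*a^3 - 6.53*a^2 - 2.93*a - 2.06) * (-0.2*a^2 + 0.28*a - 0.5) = 0.006*a^5 + 1.2976*a^4 - 1.2274*a^3 + 2.8566*a^2 + 0.8882*a + 1.03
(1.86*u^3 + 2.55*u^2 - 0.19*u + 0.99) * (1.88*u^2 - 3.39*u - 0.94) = 3.4968*u^5 - 1.5114*u^4 - 10.7501*u^3 + 0.1083*u^2 - 3.1775*u - 0.9306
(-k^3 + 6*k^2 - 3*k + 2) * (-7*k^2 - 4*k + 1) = 7*k^5 - 38*k^4 - 4*k^3 + 4*k^2 - 11*k + 2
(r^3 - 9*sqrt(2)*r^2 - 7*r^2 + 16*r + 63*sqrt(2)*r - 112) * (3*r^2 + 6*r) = 3*r^5 - 27*sqrt(2)*r^4 - 15*r^4 + 6*r^3 + 135*sqrt(2)*r^3 - 240*r^2 + 378*sqrt(2)*r^2 - 672*r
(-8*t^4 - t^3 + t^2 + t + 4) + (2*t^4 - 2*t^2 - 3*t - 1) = -6*t^4 - t^3 - t^2 - 2*t + 3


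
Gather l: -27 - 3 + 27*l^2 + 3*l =27*l^2 + 3*l - 30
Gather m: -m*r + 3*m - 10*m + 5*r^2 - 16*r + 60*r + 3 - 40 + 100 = m*(-r - 7) + 5*r^2 + 44*r + 63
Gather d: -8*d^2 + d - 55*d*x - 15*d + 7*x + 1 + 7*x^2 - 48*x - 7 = -8*d^2 + d*(-55*x - 14) + 7*x^2 - 41*x - 6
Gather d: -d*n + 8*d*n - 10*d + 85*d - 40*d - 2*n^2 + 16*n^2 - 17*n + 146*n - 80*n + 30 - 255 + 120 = d*(7*n + 35) + 14*n^2 + 49*n - 105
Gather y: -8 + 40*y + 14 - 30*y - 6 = 10*y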